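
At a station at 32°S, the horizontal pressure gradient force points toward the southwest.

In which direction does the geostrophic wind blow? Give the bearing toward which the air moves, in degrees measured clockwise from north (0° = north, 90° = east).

The pressure-gradient force points toward the southwest (bearing 225°).
Geostrophic balance: in the Southern Hemisphere the Coriolis force deflects motion to the left, so the geostrophic wind blows 90° to the left of the pressure-gradient force (low pressure on the right).
Rotating 225° by 90° counterclockwise gives 135° — the wind blows toward the southeast.

135°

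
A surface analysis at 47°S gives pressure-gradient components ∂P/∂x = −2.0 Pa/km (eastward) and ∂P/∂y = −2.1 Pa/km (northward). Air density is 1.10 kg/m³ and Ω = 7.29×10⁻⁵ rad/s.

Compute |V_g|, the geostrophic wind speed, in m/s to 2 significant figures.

25 m/s

Coriolis parameter at 47°S:
f = 2Ω sin φ = 2 × 7.29×10⁻⁵ × sin 47° = 1.07×10⁻⁴ s⁻¹
In the Southern Hemisphere f is negative: f = −1.07×10⁻⁴ s⁻¹.
Component geostrophic relations (x east, y north):
u_g = −(1/(fρ)) ∂P/∂y,  v_g = (1/(fρ)) ∂P/∂x
u_g = −(−2.1×10⁻³)/(−1.07×10⁻⁴ × 1.10) = −17.9 m/s;  v_g = (−2.0×10⁻³)/(−1.07×10⁻⁴ × 1.10) = 17.1 m/s
|V_g| = √(u_g² + v_g²) = 24.7 m/s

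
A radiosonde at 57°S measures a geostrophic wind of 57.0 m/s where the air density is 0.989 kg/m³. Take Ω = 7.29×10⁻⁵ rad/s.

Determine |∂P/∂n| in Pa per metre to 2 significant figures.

Coriolis parameter at 57°S:
f = 2Ω sin φ = 2 × 7.29×10⁻⁵ × sin 57° = 1.22×10⁻⁴ s⁻¹
Geostrophic balance rearranged: |∂P/∂n| = f ρ V_g
|∂P/∂n| = 1.22×10⁻⁴ × 0.989 × 57.0 = 6.89×10⁻³ Pa/m

6.9×10⁻³ Pa/m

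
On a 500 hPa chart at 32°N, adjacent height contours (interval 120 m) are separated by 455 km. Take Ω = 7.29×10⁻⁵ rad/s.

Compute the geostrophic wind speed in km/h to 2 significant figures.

Coriolis parameter at 32°N:
f = 2Ω sin φ = 2 × 7.29×10⁻⁵ × sin 32° = 7.73×10⁻⁵ s⁻¹
Height gradient: |∂Z/∂n| = 120 m / 455000 m = 2.64×10⁻⁴
On a pressure surface, geostrophic balance gives V_g = (g/f)|∂Z/∂n|:
V_g = 9.81 × 2.64×10⁻⁴ / 7.73×10⁻⁵ = 33.5 m/s
Converting: 33.5 m/s × 3.6 = 120 km/h

120 km/h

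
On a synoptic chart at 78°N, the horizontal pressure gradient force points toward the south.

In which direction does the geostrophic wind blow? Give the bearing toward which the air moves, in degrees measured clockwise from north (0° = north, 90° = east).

The pressure-gradient force points toward the south (bearing 180°).
Geostrophic balance: in the Northern Hemisphere the Coriolis force deflects motion to the right, so the geostrophic wind blows 90° to the right of the pressure-gradient force (low pressure on the left).
Rotating 180° by 90° clockwise gives 270° — the wind blows toward the west.

270°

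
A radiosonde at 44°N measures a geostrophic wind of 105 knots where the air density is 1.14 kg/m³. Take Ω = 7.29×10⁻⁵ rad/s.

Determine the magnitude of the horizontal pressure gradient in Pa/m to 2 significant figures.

Coriolis parameter at 44°N:
f = 2Ω sin φ = 2 × 7.29×10⁻⁵ × sin 44° = 1.01×10⁻⁴ s⁻¹
Wind speed in SI: 105 knots = 54.0 m/s
Geostrophic balance rearranged: |∂P/∂n| = f ρ V_g
|∂P/∂n| = 1.01×10⁻⁴ × 1.14 × 54.0 = 6.24×10⁻³ Pa/m

6.2×10⁻³ Pa/m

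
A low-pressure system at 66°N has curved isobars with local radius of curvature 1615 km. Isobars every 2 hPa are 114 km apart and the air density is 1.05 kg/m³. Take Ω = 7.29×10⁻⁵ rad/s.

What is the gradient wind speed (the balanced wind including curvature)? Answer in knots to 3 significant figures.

23.1 knots

Coriolis parameter at 66°N:
f = 2Ω sin φ = 2 × 7.29×10⁻⁵ × sin 66° = 1.33×10⁻⁴ s⁻¹
Pressure gradient: |∂P/∂n| = 200 Pa / 114000 m = 1.75×10⁻³ Pa/m
Geostrophic speed: V_g = |∂P/∂n|/(fρ) = 1.75×10⁻³/(1.33×10⁻⁴ × 1.05) = 12.5 m/s
Around a low, centrifugal force acts outward with Coriolis, so pressure-gradient force balances both:
(1/ρ)|∂P/∂n| = fV + V²/R  →  V² + fR·V − fR·V_g = 0
With fR = 1.33×10⁻⁴ × 1615×10³ m = 215 m/s:
V = [−fR + √((fR)² + 4 fR V_g)]/2 = [−215 + √(215² + 4×215×12.5)]/2 = 11.9 m/s
Subgeostrophic (V < V_g = 12.5 m/s), as expected around a low.
Converting: 11.9 m/s × 1.944 = 23.1 knots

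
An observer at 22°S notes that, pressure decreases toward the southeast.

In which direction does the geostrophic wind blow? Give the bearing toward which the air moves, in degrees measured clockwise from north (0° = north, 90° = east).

The pressure-gradient force points toward the southeast (bearing 135°).
Geostrophic balance: in the Southern Hemisphere the Coriolis force deflects motion to the left, so the geostrophic wind blows 90° to the left of the pressure-gradient force (low pressure on the right).
Rotating 135° by 90° counterclockwise gives 045° — the wind blows toward the northeast.

045°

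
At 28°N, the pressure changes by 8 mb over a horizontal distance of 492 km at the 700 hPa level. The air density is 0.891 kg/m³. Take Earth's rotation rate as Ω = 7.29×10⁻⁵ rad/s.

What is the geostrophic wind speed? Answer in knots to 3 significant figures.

Coriolis parameter at 28°N:
f = 2Ω sin φ = 2 × 7.29×10⁻⁵ × sin 28° = 6.84×10⁻⁵ s⁻¹
Pressure gradient: |∂P/∂n| = 800 Pa / 492000 m = 1.63×10⁻³ Pa/m
Geostrophic balance (pressure-gradient force = Coriolis force):
V_g = (1/(fρ)) |∂P/∂n| = 1.63×10⁻³ / (6.84×10⁻⁵ × 0.891) = 26.7 m/s
Converting: 26.7 m/s × 1.944 = 51.8 knots

51.8 knots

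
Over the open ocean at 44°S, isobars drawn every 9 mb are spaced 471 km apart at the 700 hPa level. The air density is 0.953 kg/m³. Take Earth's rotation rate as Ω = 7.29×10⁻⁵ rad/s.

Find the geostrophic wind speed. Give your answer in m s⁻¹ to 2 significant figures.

Coriolis parameter at 44°S:
f = 2Ω sin φ = 2 × 7.29×10⁻⁵ × sin 44° = 1.01×10⁻⁴ s⁻¹
Pressure gradient: |∂P/∂n| = 900 Pa / 471000 m = 1.91×10⁻³ Pa/m
Geostrophic balance (pressure-gradient force = Coriolis force):
V_g = (1/(fρ)) |∂P/∂n| = 1.91×10⁻³ / (1.01×10⁻⁴ × 0.953) = 19.8 m/s

20 m s⁻¹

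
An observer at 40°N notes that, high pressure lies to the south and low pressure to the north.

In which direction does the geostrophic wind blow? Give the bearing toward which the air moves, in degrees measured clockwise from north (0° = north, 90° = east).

090°

The pressure-gradient force points toward the north (bearing 000°).
Geostrophic balance: in the Northern Hemisphere the Coriolis force deflects motion to the right, so the geostrophic wind blows 90° to the right of the pressure-gradient force (low pressure on the left).
Rotating 000° by 90° clockwise gives 090° — the wind blows toward the east.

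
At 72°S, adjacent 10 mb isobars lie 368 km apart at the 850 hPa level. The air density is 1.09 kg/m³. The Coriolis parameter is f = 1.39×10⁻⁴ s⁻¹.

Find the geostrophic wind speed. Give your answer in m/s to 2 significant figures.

Pressure gradient: |∂P/∂n| = 1000 Pa / 368000 m = 2.72×10⁻³ Pa/m
Geostrophic balance (pressure-gradient force = Coriolis force):
V_g = (1/(fρ)) |∂P/∂n| = 2.72×10⁻³ / (1.39×10⁻⁴ × 1.09) = 17.9 m/s

18 m/s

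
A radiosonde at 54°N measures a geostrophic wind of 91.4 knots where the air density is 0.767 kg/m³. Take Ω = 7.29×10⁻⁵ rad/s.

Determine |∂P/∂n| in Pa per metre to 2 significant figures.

Coriolis parameter at 54°N:
f = 2Ω sin φ = 2 × 7.29×10⁻⁵ × sin 54° = 1.18×10⁻⁴ s⁻¹
Wind speed in SI: 91.4 knots = 47.0 m/s
Geostrophic balance rearranged: |∂P/∂n| = f ρ V_g
|∂P/∂n| = 1.18×10⁻⁴ × 0.767 × 47.0 = 4.25×10⁻³ Pa/m

4.3×10⁻³ Pa/m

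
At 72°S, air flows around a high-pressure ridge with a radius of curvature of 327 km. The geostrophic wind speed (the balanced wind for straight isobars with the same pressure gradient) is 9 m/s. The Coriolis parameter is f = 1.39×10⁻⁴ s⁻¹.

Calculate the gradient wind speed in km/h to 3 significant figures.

44.5 km/h

Around a high, pressure-gradient force acts outward with centrifugal, so Coriolis balances both:
fV = (1/ρ)|∂P/∂n| + V²/R  →  V² − fR·V + fR·V_g = 0
With fR = 1.39×10⁻⁴ × 327×10³ m = 45.5 m/s:
V = [fR − √((fR)² − 4 fR V_g)]/2 = [45.5 − √(45.5² − 4×45.5×9)]/2 = 12.4 m/s
Supergeostrophic (V > V_g = 9 m/s), as expected around a high.
Converting: 12.4 m/s × 3.6 = 44.5 km/h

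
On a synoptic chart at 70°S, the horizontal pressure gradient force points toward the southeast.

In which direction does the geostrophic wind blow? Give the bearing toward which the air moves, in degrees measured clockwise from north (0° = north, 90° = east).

The pressure-gradient force points toward the southeast (bearing 135°).
Geostrophic balance: in the Southern Hemisphere the Coriolis force deflects motion to the left, so the geostrophic wind blows 90° to the left of the pressure-gradient force (low pressure on the right).
Rotating 135° by 90° counterclockwise gives 045° — the wind blows toward the northeast.

045°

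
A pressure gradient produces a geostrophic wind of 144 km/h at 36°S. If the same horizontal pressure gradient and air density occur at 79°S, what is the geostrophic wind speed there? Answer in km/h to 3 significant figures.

86.2 km/h

With the same pressure gradient and density, V_g ∝ 1/f ∝ 1/sin φ.
V₂ = V₁ · sin φ₁ / sin φ₂ = 144 × sin 36° / sin 79°
V₂ = 144 × 0.5878/0.9816 = 86.2 km/h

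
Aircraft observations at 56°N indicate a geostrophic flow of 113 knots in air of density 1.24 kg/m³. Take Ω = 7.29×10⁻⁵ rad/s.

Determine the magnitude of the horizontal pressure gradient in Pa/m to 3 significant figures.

8.71×10⁻³ Pa/m

Coriolis parameter at 56°N:
f = 2Ω sin φ = 2 × 7.29×10⁻⁵ × sin 56° = 1.21×10⁻⁴ s⁻¹
Wind speed in SI: 113 knots = 58.1 m/s
Geostrophic balance rearranged: |∂P/∂n| = f ρ V_g
|∂P/∂n| = 1.21×10⁻⁴ × 1.24 × 58.1 = 8.71×10⁻³ Pa/m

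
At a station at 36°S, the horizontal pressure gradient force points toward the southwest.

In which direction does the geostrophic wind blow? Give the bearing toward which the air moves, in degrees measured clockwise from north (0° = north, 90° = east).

135°

The pressure-gradient force points toward the southwest (bearing 225°).
Geostrophic balance: in the Southern Hemisphere the Coriolis force deflects motion to the left, so the geostrophic wind blows 90° to the left of the pressure-gradient force (low pressure on the right).
Rotating 225° by 90° counterclockwise gives 135° — the wind blows toward the southeast.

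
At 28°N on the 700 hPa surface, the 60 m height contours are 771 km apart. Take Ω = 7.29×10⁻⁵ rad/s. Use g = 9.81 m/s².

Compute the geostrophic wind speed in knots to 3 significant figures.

21.7 knots

Coriolis parameter at 28°N:
f = 2Ω sin φ = 2 × 7.29×10⁻⁵ × sin 28° = 6.84×10⁻⁵ s⁻¹
Height gradient: |∂Z/∂n| = 60 m / 771000 m = 7.78×10⁻⁵
On a pressure surface, geostrophic balance gives V_g = (g/f)|∂Z/∂n|:
V_g = 9.81 × 7.78×10⁻⁵ / 6.84×10⁻⁵ = 11.2 m/s
Converting: 11.2 m/s × 1.944 = 21.7 knots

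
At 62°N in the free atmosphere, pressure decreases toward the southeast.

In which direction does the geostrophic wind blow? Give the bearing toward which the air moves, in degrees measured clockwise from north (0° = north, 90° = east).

225°

The pressure-gradient force points toward the southeast (bearing 135°).
Geostrophic balance: in the Northern Hemisphere the Coriolis force deflects motion to the right, so the geostrophic wind blows 90° to the right of the pressure-gradient force (low pressure on the left).
Rotating 135° by 90° clockwise gives 225° — the wind blows toward the southwest.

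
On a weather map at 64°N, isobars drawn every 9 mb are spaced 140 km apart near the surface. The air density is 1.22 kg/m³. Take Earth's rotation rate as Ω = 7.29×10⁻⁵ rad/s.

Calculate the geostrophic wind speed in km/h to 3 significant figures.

145 km/h

Coriolis parameter at 64°N:
f = 2Ω sin φ = 2 × 7.29×10⁻⁵ × sin 64° = 1.31×10⁻⁴ s⁻¹
Pressure gradient: |∂P/∂n| = 900 Pa / 140000 m = 6.43×10⁻³ Pa/m
Geostrophic balance (pressure-gradient force = Coriolis force):
V_g = (1/(fρ)) |∂P/∂n| = 6.43×10⁻³ / (1.31×10⁻⁴ × 1.22) = 40.2 m/s
Converting: 40.2 m/s × 3.6 = 145 km/h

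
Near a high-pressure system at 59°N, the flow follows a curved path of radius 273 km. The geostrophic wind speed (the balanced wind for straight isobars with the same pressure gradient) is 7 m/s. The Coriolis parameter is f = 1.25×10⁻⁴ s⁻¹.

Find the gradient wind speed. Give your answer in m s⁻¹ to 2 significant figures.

9.8 m s⁻¹

Around a high, pressure-gradient force acts outward with centrifugal, so Coriolis balances both:
fV = (1/ρ)|∂P/∂n| + V²/R  →  V² − fR·V + fR·V_g = 0
With fR = 1.25×10⁻⁴ × 273×10³ m = 34.1 m/s:
V = [fR − √((fR)² − 4 fR V_g)]/2 = [34.1 − √(34.1² − 4×34.1×7)]/2 = 9.83 m/s
Supergeostrophic (V > V_g = 7 m/s), as expected around a high.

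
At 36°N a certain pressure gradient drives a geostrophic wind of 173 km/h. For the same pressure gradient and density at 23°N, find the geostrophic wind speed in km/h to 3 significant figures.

With the same pressure gradient and density, V_g ∝ 1/f ∝ 1/sin φ.
V₂ = V₁ · sin φ₁ / sin φ₂ = 173 × sin 36° / sin 23°
V₂ = 173 × 0.5878/0.3907 = 260 km/h

260 km/h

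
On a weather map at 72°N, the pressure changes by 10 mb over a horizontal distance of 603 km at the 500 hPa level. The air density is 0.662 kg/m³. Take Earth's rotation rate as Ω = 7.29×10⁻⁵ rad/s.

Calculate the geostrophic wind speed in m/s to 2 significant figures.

Coriolis parameter at 72°N:
f = 2Ω sin φ = 2 × 7.29×10⁻⁵ × sin 72° = 1.39×10⁻⁴ s⁻¹
Pressure gradient: |∂P/∂n| = 1000 Pa / 603000 m = 1.66×10⁻³ Pa/m
Geostrophic balance (pressure-gradient force = Coriolis force):
V_g = (1/(fρ)) |∂P/∂n| = 1.66×10⁻³ / (1.39×10⁻⁴ × 0.662) = 18.1 m/s

18 m/s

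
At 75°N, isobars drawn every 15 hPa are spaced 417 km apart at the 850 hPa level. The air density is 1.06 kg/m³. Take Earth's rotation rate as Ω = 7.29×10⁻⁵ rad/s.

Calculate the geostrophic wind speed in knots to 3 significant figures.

46.8 knots

Coriolis parameter at 75°N:
f = 2Ω sin φ = 2 × 7.29×10⁻⁵ × sin 75° = 1.41×10⁻⁴ s⁻¹
Pressure gradient: |∂P/∂n| = 1500 Pa / 417000 m = 3.60×10⁻³ Pa/m
Geostrophic balance (pressure-gradient force = Coriolis force):
V_g = (1/(fρ)) |∂P/∂n| = 3.60×10⁻³ / (1.41×10⁻⁴ × 1.06) = 24.1 m/s
Converting: 24.1 m/s × 1.944 = 46.8 knots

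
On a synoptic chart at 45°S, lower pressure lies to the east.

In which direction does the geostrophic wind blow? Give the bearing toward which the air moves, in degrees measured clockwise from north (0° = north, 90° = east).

000°

The pressure-gradient force points toward the east (bearing 090°).
Geostrophic balance: in the Southern Hemisphere the Coriolis force deflects motion to the left, so the geostrophic wind blows 90° to the left of the pressure-gradient force (low pressure on the right).
Rotating 090° by 90° counterclockwise gives 000° — the wind blows toward the north.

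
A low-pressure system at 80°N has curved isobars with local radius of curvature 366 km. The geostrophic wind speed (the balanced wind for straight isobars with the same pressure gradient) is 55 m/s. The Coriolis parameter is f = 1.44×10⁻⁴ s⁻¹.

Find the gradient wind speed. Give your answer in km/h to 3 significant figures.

121 km/h

Around a low, centrifugal force acts outward with Coriolis, so pressure-gradient force balances both:
(1/ρ)|∂P/∂n| = fV + V²/R  →  V² + fR·V − fR·V_g = 0
With fR = 1.44×10⁻⁴ × 366×10³ m = 52.7 m/s:
V = [−fR + √((fR)² + 4 fR V_g)]/2 = [−52.7 + √(52.7² + 4×52.7×55)]/2 = 33.6 m/s
Subgeostrophic (V < V_g = 55 m/s), as expected around a low.
Converting: 33.6 m/s × 3.6 = 121 km/h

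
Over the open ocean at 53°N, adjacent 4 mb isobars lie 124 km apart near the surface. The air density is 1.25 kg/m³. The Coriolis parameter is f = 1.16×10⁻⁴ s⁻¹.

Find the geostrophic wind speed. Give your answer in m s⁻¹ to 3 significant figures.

22.2 m s⁻¹

Pressure gradient: |∂P/∂n| = 400 Pa / 124000 m = 3.23×10⁻³ Pa/m
Geostrophic balance (pressure-gradient force = Coriolis force):
V_g = (1/(fρ)) |∂P/∂n| = 3.23×10⁻³ / (1.16×10⁻⁴ × 1.25) = 22.2 m/s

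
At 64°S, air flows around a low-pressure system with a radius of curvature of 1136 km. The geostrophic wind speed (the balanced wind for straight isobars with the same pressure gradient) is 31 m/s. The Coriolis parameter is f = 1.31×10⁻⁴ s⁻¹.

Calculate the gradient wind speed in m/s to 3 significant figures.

26.3 m/s

Around a low, centrifugal force acts outward with Coriolis, so pressure-gradient force balances both:
(1/ρ)|∂P/∂n| = fV + V²/R  →  V² + fR·V − fR·V_g = 0
With fR = 1.31×10⁻⁴ × 1136×10³ m = 149 m/s:
V = [−fR + √((fR)² + 4 fR V_g)]/2 = [−149 + √(149² + 4×149×31)]/2 = 26.3 m/s
Subgeostrophic (V < V_g = 31 m/s), as expected around a low.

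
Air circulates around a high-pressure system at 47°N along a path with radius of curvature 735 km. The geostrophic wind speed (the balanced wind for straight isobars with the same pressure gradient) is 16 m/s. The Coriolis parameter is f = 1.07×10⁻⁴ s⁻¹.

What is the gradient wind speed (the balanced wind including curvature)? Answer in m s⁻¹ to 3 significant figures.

Around a high, pressure-gradient force acts outward with centrifugal, so Coriolis balances both:
fV = (1/ρ)|∂P/∂n| + V²/R  →  V² − fR·V + fR·V_g = 0
With fR = 1.07×10⁻⁴ × 735×10³ m = 78.6 m/s:
V = [fR − √((fR)² − 4 fR V_g)]/2 = [78.6 − √(78.6² − 4×78.6×16)]/2 = 22.4 m/s
Supergeostrophic (V > V_g = 16 m/s), as expected around a high.

22.4 m s⁻¹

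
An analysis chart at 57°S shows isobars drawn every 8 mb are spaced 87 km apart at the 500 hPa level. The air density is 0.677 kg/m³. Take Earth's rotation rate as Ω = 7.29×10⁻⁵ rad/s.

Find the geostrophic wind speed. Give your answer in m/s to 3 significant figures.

111 m/s

Coriolis parameter at 57°S:
f = 2Ω sin φ = 2 × 7.29×10⁻⁵ × sin 57° = 1.22×10⁻⁴ s⁻¹
Pressure gradient: |∂P/∂n| = 800 Pa / 87000 m = 9.20×10⁻³ Pa/m
Geostrophic balance (pressure-gradient force = Coriolis force):
V_g = (1/(fρ)) |∂P/∂n| = 9.20×10⁻³ / (1.22×10⁻⁴ × 0.677) = 111 m/s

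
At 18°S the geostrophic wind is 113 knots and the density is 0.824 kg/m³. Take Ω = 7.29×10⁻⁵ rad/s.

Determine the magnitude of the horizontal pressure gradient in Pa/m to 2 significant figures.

2.2×10⁻³ Pa/m

Coriolis parameter at 18°S:
f = 2Ω sin φ = 2 × 7.29×10⁻⁵ × sin 18° = 4.51×10⁻⁵ s⁻¹
Wind speed in SI: 113 knots = 58.1 m/s
Geostrophic balance rearranged: |∂P/∂n| = f ρ V_g
|∂P/∂n| = 4.51×10⁻⁵ × 0.824 × 58.1 = 2.16×10⁻³ Pa/m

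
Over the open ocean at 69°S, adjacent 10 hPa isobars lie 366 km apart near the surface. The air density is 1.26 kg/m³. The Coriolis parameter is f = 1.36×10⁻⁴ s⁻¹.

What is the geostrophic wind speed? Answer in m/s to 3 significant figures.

Pressure gradient: |∂P/∂n| = 1000 Pa / 366000 m = 2.73×10⁻³ Pa/m
Geostrophic balance (pressure-gradient force = Coriolis force):
V_g = (1/(fρ)) |∂P/∂n| = 2.73×10⁻³ / (1.36×10⁻⁴ × 1.26) = 15.9 m/s

15.9 m/s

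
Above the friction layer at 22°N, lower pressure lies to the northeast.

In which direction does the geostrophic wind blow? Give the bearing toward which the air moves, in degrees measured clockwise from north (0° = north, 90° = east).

135°

The pressure-gradient force points toward the northeast (bearing 045°).
Geostrophic balance: in the Northern Hemisphere the Coriolis force deflects motion to the right, so the geostrophic wind blows 90° to the right of the pressure-gradient force (low pressure on the left).
Rotating 045° by 90° clockwise gives 135° — the wind blows toward the southeast.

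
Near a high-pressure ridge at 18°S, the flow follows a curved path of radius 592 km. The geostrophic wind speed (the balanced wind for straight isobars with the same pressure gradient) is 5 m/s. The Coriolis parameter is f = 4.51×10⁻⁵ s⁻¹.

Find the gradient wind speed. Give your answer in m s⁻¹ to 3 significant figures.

Around a high, pressure-gradient force acts outward with centrifugal, so Coriolis balances both:
fV = (1/ρ)|∂P/∂n| + V²/R  →  V² − fR·V + fR·V_g = 0
With fR = 4.51×10⁻⁵ × 592×10³ m = 26.7 m/s:
V = [fR − √((fR)² − 4 fR V_g)]/2 = [26.7 − √(26.7² − 4×26.7×5)]/2 = 6.66 m/s
Supergeostrophic (V > V_g = 5 m/s), as expected around a high.

6.66 m s⁻¹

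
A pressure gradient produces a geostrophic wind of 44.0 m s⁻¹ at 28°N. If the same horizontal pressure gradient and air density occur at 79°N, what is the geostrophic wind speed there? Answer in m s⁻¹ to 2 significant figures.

21 m s⁻¹

With the same pressure gradient and density, V_g ∝ 1/f ∝ 1/sin φ.
V₂ = V₁ · sin φ₁ / sin φ₂ = 44.0 × sin 28° / sin 79°
V₂ = 44.0 × 0.4695/0.9816 = 21 m s⁻¹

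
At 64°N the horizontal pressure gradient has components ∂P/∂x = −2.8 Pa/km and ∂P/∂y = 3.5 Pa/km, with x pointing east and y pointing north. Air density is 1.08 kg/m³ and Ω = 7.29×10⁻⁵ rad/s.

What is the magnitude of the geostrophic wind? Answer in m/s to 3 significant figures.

31.7 m/s

Coriolis parameter at 64°N:
f = 2Ω sin φ = 2 × 7.29×10⁻⁵ × sin 64° = 1.31×10⁻⁴ s⁻¹
Component geostrophic relations (x east, y north):
u_g = −(1/(fρ)) ∂P/∂y,  v_g = (1/(fρ)) ∂P/∂x
u_g = −(3.5×10⁻³)/(1.31×10⁻⁴ × 1.08) = −24.7 m/s;  v_g = (−2.8×10⁻³)/(1.31×10⁻⁴ × 1.08) = −19.8 m/s
|V_g| = √(u_g² + v_g²) = 31.7 m/s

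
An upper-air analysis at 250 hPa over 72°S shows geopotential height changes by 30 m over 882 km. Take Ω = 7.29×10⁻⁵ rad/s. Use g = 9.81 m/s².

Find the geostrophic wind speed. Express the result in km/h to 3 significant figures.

8.66 km/h

Coriolis parameter at 72°S:
f = 2Ω sin φ = 2 × 7.29×10⁻⁵ × sin 72° = 1.39×10⁻⁴ s⁻¹
Height gradient: |∂Z/∂n| = 30 m / 882000 m = 3.40×10⁻⁵
On a pressure surface, geostrophic balance gives V_g = (g/f)|∂Z/∂n|:
V_g = 9.81 × 3.40×10⁻⁵ / 1.39×10⁻⁴ = 2.41 m/s
Converting: 2.41 m/s × 3.6 = 8.66 km/h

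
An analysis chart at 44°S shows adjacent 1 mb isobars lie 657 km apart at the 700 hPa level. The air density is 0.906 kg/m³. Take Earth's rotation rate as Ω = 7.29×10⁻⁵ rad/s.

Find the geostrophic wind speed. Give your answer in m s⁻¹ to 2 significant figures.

Coriolis parameter at 44°S:
f = 2Ω sin φ = 2 × 7.29×10⁻⁵ × sin 44° = 1.01×10⁻⁴ s⁻¹
Pressure gradient: |∂P/∂n| = 100 Pa / 657000 m = 1.52×10⁻⁴ Pa/m
Geostrophic balance (pressure-gradient force = Coriolis force):
V_g = (1/(fρ)) |∂P/∂n| = 1.52×10⁻⁴ / (1.01×10⁻⁴ × 0.906) = 1.66 m/s

1.7 m s⁻¹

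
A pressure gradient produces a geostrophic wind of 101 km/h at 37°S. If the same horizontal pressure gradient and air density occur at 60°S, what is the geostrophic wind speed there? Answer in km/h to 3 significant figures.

70.2 km/h

With the same pressure gradient and density, V_g ∝ 1/f ∝ 1/sin φ.
V₂ = V₁ · sin φ₁ / sin φ₂ = 101 × sin 37° / sin 60°
V₂ = 101 × 0.6018/0.8660 = 70.2 km/h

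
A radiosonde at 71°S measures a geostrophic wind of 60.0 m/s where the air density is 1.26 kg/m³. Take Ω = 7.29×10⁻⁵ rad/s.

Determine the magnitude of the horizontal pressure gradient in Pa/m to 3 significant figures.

1.04×10⁻² Pa/m

Coriolis parameter at 71°S:
f = 2Ω sin φ = 2 × 7.29×10⁻⁵ × sin 71° = 1.38×10⁻⁴ s⁻¹
Geostrophic balance rearranged: |∂P/∂n| = f ρ V_g
|∂P/∂n| = 1.38×10⁻⁴ × 1.26 × 60.0 = 1.04×10⁻² Pa/m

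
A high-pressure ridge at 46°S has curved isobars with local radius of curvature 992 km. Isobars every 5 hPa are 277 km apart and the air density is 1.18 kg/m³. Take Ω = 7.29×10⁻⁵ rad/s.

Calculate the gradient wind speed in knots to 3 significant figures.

34.1 knots

Coriolis parameter at 46°S:
f = 2Ω sin φ = 2 × 7.29×10⁻⁵ × sin 46° = 1.05×10⁻⁴ s⁻¹
Pressure gradient: |∂P/∂n| = 500 Pa / 277000 m = 1.81×10⁻³ Pa/m
Geostrophic speed: V_g = |∂P/∂n|/(fρ) = 1.81×10⁻³/(1.05×10⁻⁴ × 1.18) = 14.6 m/s
Around a high, pressure-gradient force acts outward with centrifugal, so Coriolis balances both:
fV = (1/ρ)|∂P/∂n| + V²/R  →  V² − fR·V + fR·V_g = 0
With fR = 1.05×10⁻⁴ × 992×10³ m = 104 m/s:
V = [fR − √((fR)² − 4 fR V_g)]/2 = [104 − √(104² − 4×104×14.6)]/2 = 17.5 m/s
Supergeostrophic (V > V_g = 14.6 m/s), as expected around a high.
Converting: 17.5 m/s × 1.944 = 34.1 knots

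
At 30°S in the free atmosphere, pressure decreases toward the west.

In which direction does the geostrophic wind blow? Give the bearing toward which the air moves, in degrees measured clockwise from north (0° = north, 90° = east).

180°

The pressure-gradient force points toward the west (bearing 270°).
Geostrophic balance: in the Southern Hemisphere the Coriolis force deflects motion to the left, so the geostrophic wind blows 90° to the left of the pressure-gradient force (low pressure on the right).
Rotating 270° by 90° counterclockwise gives 180° — the wind blows toward the south.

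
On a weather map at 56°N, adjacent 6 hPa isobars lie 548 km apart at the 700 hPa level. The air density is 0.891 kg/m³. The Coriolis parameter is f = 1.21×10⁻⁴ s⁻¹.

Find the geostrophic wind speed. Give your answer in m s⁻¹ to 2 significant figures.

Pressure gradient: |∂P/∂n| = 600 Pa / 548000 m = 1.09×10⁻³ Pa/m
Geostrophic balance (pressure-gradient force = Coriolis force):
V_g = (1/(fρ)) |∂P/∂n| = 1.09×10⁻³ / (1.21×10⁻⁴ × 0.891) = 10.2 m/s

10 m s⁻¹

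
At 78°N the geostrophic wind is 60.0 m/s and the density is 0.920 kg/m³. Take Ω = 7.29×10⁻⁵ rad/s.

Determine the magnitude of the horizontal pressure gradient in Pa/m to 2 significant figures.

7.9×10⁻³ Pa/m

Coriolis parameter at 78°N:
f = 2Ω sin φ = 2 × 7.29×10⁻⁵ × sin 78° = 1.43×10⁻⁴ s⁻¹
Geostrophic balance rearranged: |∂P/∂n| = f ρ V_g
|∂P/∂n| = 1.43×10⁻⁴ × 0.920 × 60.0 = 7.87×10⁻³ Pa/m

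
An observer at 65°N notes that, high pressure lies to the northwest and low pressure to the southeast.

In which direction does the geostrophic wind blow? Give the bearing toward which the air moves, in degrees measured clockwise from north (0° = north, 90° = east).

225°

The pressure-gradient force points toward the southeast (bearing 135°).
Geostrophic balance: in the Northern Hemisphere the Coriolis force deflects motion to the right, so the geostrophic wind blows 90° to the right of the pressure-gradient force (low pressure on the left).
Rotating 135° by 90° clockwise gives 225° — the wind blows toward the southwest.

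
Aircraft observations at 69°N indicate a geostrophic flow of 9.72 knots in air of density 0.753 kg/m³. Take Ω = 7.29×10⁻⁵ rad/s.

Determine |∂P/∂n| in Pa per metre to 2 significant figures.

5.1×10⁻⁴ Pa/m

Coriolis parameter at 69°N:
f = 2Ω sin φ = 2 × 7.29×10⁻⁵ × sin 69° = 1.36×10⁻⁴ s⁻¹
Wind speed in SI: 9.72 knots = 5.00 m/s
Geostrophic balance rearranged: |∂P/∂n| = f ρ V_g
|∂P/∂n| = 1.36×10⁻⁴ × 0.753 × 5.00 = 5.13×10⁻⁴ Pa/m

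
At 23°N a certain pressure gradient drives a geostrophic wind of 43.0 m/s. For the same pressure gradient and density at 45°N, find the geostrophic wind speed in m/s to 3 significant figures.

23.8 m/s

With the same pressure gradient and density, V_g ∝ 1/f ∝ 1/sin φ.
V₂ = V₁ · sin φ₁ / sin φ₂ = 43.0 × sin 23° / sin 45°
V₂ = 43.0 × 0.3907/0.7071 = 23.8 m/s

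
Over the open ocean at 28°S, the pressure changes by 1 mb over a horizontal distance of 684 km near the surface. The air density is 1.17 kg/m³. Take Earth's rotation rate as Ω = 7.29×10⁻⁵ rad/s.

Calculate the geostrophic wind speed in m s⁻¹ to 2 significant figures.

Coriolis parameter at 28°S:
f = 2Ω sin φ = 2 × 7.29×10⁻⁵ × sin 28° = 6.84×10⁻⁵ s⁻¹
Pressure gradient: |∂P/∂n| = 100 Pa / 684000 m = 1.46×10⁻⁴ Pa/m
Geostrophic balance (pressure-gradient force = Coriolis force):
V_g = (1/(fρ)) |∂P/∂n| = 1.46×10⁻⁴ / (6.84×10⁻⁵ × 1.17) = 1.83 m/s

1.8 m s⁻¹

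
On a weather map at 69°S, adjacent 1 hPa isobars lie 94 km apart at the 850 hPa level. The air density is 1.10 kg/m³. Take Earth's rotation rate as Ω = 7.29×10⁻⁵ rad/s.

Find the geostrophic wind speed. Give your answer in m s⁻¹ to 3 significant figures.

7.11 m s⁻¹

Coriolis parameter at 69°S:
f = 2Ω sin φ = 2 × 7.29×10⁻⁵ × sin 69° = 1.36×10⁻⁴ s⁻¹
Pressure gradient: |∂P/∂n| = 100 Pa / 94000 m = 1.06×10⁻³ Pa/m
Geostrophic balance (pressure-gradient force = Coriolis force):
V_g = (1/(fρ)) |∂P/∂n| = 1.06×10⁻³ / (1.36×10⁻⁴ × 1.10) = 7.11 m/s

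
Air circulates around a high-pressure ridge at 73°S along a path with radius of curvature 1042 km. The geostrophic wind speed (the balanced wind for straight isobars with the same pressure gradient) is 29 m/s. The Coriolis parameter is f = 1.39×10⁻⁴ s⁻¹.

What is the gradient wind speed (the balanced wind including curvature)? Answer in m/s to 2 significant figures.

40 m/s

Around a high, pressure-gradient force acts outward with centrifugal, so Coriolis balances both:
fV = (1/ρ)|∂P/∂n| + V²/R  →  V² − fR·V + fR·V_g = 0
With fR = 1.39×10⁻⁴ × 1042×10³ m = 145 m/s:
V = [fR − √((fR)² − 4 fR V_g)]/2 = [145 − √(145² − 4×145×29)]/2 = 40.1 m/s
Supergeostrophic (V > V_g = 29 m/s), as expected around a high.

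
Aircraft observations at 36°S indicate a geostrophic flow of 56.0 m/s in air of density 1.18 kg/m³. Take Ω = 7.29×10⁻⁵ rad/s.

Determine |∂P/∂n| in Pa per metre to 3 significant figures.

Coriolis parameter at 36°S:
f = 2Ω sin φ = 2 × 7.29×10⁻⁵ × sin 36° = 8.57×10⁻⁵ s⁻¹
Geostrophic balance rearranged: |∂P/∂n| = f ρ V_g
|∂P/∂n| = 8.57×10⁻⁵ × 1.18 × 56.0 = 5.66×10⁻³ Pa/m

5.66×10⁻³ Pa/m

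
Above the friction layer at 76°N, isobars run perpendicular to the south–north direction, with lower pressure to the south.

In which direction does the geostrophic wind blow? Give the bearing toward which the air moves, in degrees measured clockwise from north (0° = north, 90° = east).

270°

The pressure-gradient force points toward the south (bearing 180°).
Geostrophic balance: in the Northern Hemisphere the Coriolis force deflects motion to the right, so the geostrophic wind blows 90° to the right of the pressure-gradient force (low pressure on the left).
Rotating 180° by 90° clockwise gives 270° — the wind blows toward the west.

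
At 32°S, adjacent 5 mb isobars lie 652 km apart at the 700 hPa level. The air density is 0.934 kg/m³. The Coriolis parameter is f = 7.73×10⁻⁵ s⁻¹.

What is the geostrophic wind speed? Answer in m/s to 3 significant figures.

Pressure gradient: |∂P/∂n| = 500 Pa / 652000 m = 7.67×10⁻⁴ Pa/m
Geostrophic balance (pressure-gradient force = Coriolis force):
V_g = (1/(fρ)) |∂P/∂n| = 7.67×10⁻⁴ / (7.73×10⁻⁵ × 0.934) = 10.6 m/s

10.6 m/s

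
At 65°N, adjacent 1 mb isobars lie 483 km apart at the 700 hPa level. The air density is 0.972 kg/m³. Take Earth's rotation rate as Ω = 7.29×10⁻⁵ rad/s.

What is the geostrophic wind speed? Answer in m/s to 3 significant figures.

1.61 m/s

Coriolis parameter at 65°N:
f = 2Ω sin φ = 2 × 7.29×10⁻⁵ × sin 65° = 1.32×10⁻⁴ s⁻¹
Pressure gradient: |∂P/∂n| = 100 Pa / 483000 m = 2.07×10⁻⁴ Pa/m
Geostrophic balance (pressure-gradient force = Coriolis force):
V_g = (1/(fρ)) |∂P/∂n| = 2.07×10⁻⁴ / (1.32×10⁻⁴ × 0.972) = 1.61 m/s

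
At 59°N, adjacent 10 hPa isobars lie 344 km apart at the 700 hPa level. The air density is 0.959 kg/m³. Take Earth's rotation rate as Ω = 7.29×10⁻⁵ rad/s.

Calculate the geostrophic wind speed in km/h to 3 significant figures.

87.3 km/h

Coriolis parameter at 59°N:
f = 2Ω sin φ = 2 × 7.29×10⁻⁵ × sin 59° = 1.25×10⁻⁴ s⁻¹
Pressure gradient: |∂P/∂n| = 1000 Pa / 344000 m = 2.91×10⁻³ Pa/m
Geostrophic balance (pressure-gradient force = Coriolis force):
V_g = (1/(fρ)) |∂P/∂n| = 2.91×10⁻³ / (1.25×10⁻⁴ × 0.959) = 24.3 m/s
Converting: 24.3 m/s × 3.6 = 87.3 km/h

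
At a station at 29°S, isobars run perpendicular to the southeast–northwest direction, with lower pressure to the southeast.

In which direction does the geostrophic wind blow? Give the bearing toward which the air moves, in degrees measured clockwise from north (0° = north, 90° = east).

The pressure-gradient force points toward the southeast (bearing 135°).
Geostrophic balance: in the Southern Hemisphere the Coriolis force deflects motion to the left, so the geostrophic wind blows 90° to the left of the pressure-gradient force (low pressure on the right).
Rotating 135° by 90° counterclockwise gives 045° — the wind blows toward the northeast.

045°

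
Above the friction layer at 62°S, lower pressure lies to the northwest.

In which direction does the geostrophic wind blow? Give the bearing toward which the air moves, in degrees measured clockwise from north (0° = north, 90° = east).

The pressure-gradient force points toward the northwest (bearing 315°).
Geostrophic balance: in the Southern Hemisphere the Coriolis force deflects motion to the left, so the geostrophic wind blows 90° to the left of the pressure-gradient force (low pressure on the right).
Rotating 315° by 90° counterclockwise gives 225° — the wind blows toward the southwest.

225°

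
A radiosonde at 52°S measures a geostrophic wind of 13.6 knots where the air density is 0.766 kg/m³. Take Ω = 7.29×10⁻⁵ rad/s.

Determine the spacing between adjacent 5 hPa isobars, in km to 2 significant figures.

Coriolis parameter at 52°S:
f = 2Ω sin φ = 2 × 7.29×10⁻⁵ × sin 52° = 1.15×10⁻⁴ s⁻¹
Wind speed in SI: 13.6 knots = 7.00 m/s
Geostrophic balance rearranged: |∂P/∂n| = f ρ V_g
|∂P/∂n| = 1.15×10⁻⁴ × 0.766 × 7.00 = 6.16×10⁻⁴ Pa/m
Isobar spacing: Δn = ΔP/|∂P/∂n| = 500 Pa / 6.16×10⁻⁴ Pa/m = 812035 m ≈ 810 km

810 km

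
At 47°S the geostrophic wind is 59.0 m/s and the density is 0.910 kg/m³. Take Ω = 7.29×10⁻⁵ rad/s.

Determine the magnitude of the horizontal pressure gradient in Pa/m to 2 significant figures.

5.7×10⁻³ Pa/m

Coriolis parameter at 47°S:
f = 2Ω sin φ = 2 × 7.29×10⁻⁵ × sin 47° = 1.07×10⁻⁴ s⁻¹
Geostrophic balance rearranged: |∂P/∂n| = f ρ V_g
|∂P/∂n| = 1.07×10⁻⁴ × 0.910 × 59.0 = 5.73×10⁻³ Pa/m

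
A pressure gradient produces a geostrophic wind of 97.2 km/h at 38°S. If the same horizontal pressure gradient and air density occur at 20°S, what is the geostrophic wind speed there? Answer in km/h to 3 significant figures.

175 km/h

With the same pressure gradient and density, V_g ∝ 1/f ∝ 1/sin φ.
V₂ = V₁ · sin φ₁ / sin φ₂ = 97.2 × sin 38° / sin 20°
V₂ = 97.2 × 0.6157/0.3420 = 175 km/h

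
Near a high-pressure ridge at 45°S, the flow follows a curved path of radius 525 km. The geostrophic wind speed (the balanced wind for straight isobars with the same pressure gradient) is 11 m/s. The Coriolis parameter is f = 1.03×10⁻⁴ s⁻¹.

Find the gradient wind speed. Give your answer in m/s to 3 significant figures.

Around a high, pressure-gradient force acts outward with centrifugal, so Coriolis balances both:
fV = (1/ρ)|∂P/∂n| + V²/R  →  V² − fR·V + fR·V_g = 0
With fR = 1.03×10⁻⁴ × 525×10³ m = 54.1 m/s:
V = [fR − √((fR)² − 4 fR V_g)]/2 = [54.1 − √(54.1² − 4×54.1×11)]/2 = 15.4 m/s
Supergeostrophic (V > V_g = 11 m/s), as expected around a high.

15.4 m/s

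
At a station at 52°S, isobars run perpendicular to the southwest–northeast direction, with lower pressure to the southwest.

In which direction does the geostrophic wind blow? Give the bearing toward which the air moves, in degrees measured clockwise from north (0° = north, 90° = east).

135°

The pressure-gradient force points toward the southwest (bearing 225°).
Geostrophic balance: in the Southern Hemisphere the Coriolis force deflects motion to the left, so the geostrophic wind blows 90° to the left of the pressure-gradient force (low pressure on the right).
Rotating 225° by 90° counterclockwise gives 135° — the wind blows toward the southeast.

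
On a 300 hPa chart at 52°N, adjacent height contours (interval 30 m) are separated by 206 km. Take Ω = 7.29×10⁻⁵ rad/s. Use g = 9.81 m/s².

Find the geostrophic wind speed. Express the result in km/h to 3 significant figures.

44.8 km/h

Coriolis parameter at 52°N:
f = 2Ω sin φ = 2 × 7.29×10⁻⁵ × sin 52° = 1.15×10⁻⁴ s⁻¹
Height gradient: |∂Z/∂n| = 30 m / 206000 m = 1.46×10⁻⁴
On a pressure surface, geostrophic balance gives V_g = (g/f)|∂Z/∂n|:
V_g = 9.81 × 1.46×10⁻⁴ / 1.15×10⁻⁴ = 12.4 m/s
Converting: 12.4 m/s × 3.6 = 44.8 km/h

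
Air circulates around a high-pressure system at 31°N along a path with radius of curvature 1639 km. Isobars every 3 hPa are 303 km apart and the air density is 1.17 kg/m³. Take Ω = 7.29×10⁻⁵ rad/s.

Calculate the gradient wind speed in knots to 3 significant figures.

24.4 knots

Coriolis parameter at 31°N:
f = 2Ω sin φ = 2 × 7.29×10⁻⁵ × sin 31° = 7.51×10⁻⁵ s⁻¹
Pressure gradient: |∂P/∂n| = 300 Pa / 303000 m = 9.90×10⁻⁴ Pa/m
Geostrophic speed: V_g = |∂P/∂n|/(fρ) = 9.90×10⁻⁴/(7.51×10⁻⁵ × 1.17) = 11.3 m/s
Around a high, pressure-gradient force acts outward with centrifugal, so Coriolis balances both:
fV = (1/ρ)|∂P/∂n| + V²/R  →  V² − fR·V + fR·V_g = 0
With fR = 7.51×10⁻⁵ × 1639×10³ m = 123 m/s:
V = [fR − √((fR)² − 4 fR V_g)]/2 = [123 − √(123² − 4×123×11.3)]/2 = 12.5 m/s
Supergeostrophic (V > V_g = 11.3 m/s), as expected around a high.
Converting: 12.5 m/s × 1.944 = 24.4 knots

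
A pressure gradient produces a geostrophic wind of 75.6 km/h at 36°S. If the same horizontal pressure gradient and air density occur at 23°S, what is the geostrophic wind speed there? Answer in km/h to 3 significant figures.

With the same pressure gradient and density, V_g ∝ 1/f ∝ 1/sin φ.
V₂ = V₁ · sin φ₁ / sin φ₂ = 75.6 × sin 36° / sin 23°
V₂ = 75.6 × 0.5878/0.3907 = 114 km/h

114 km/h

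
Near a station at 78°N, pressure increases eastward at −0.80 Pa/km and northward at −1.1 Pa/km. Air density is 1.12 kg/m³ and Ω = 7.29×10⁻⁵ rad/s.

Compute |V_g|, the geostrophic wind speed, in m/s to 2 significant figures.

Coriolis parameter at 78°N:
f = 2Ω sin φ = 2 × 7.29×10⁻⁵ × sin 78° = 1.43×10⁻⁴ s⁻¹
Component geostrophic relations (x east, y north):
u_g = −(1/(fρ)) ∂P/∂y,  v_g = (1/(fρ)) ∂P/∂x
u_g = −(−1.1×10⁻³)/(1.43×10⁻⁴ × 1.12) = 6.89 m/s;  v_g = (−0.80×10⁻³)/(1.43×10⁻⁴ × 1.12) = −5.01 m/s
|V_g| = √(u_g² + v_g²) = 8.52 m/s

8.5 m/s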